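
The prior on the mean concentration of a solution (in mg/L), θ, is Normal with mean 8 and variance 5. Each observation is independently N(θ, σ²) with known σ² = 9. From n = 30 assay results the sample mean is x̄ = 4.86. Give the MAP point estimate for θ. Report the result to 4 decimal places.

θ̂_MAP = 5.0377

n = 30, x̄ = 4.86.
For a Normal prior and Normal likelihood with known variance, the posterior is Normal; its mode equals its mean, the precision-weighted average.
Prior precision 1/σ₀² = 1/5 = 0.2; data precision n/σ² = 30/9 = 10/3.
θ̂ = (0.2·8 + (10/3)·4.86) / (0.2 + 10/3) = 17.8/(53/15) = 267/53 ≈ 5.0377.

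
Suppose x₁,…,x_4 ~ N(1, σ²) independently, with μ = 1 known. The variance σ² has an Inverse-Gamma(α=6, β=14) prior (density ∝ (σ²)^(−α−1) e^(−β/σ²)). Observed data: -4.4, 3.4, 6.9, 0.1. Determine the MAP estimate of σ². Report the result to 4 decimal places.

Sum of squared deviations about the known mean: SS = (-4.4−1)² + (3.4−1)² + (6.9−1)² + (0.1−1)² = 70.54.
The Normal likelihood contributes (σ²)^(−n/2) exp(−SS/(2σ²)), so the posterior is Inverse-Gamma(α + n/2, β + SS/2) = Inverse-Gamma(8, 49.27).
The mode of Inverse-Gamma(a, b) is b/(a+1) = 49.27/9 ≈ 5.4744.

σ̂²_MAP = 5.4744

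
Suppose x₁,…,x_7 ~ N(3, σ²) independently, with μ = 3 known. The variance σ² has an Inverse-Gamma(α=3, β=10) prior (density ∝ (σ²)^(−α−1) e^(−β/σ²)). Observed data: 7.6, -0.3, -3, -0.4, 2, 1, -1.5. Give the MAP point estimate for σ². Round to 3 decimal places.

Sum of squared deviations about the known mean: SS = (7.6−3)² + (-0.3−3)² + (-3−3)² + (-0.4−3)² + (2−3)² + (1−3)² + (-1.5−3)² = 104.86.
The Normal likelihood contributes (σ²)^(−n/2) exp(−SS/(2σ²)), so the posterior is Inverse-Gamma(α + n/2, β + SS/2) = Inverse-Gamma(6.5, 62.43).
The mode of Inverse-Gamma(a, b) is b/(a+1) = 62.43/7.5 ≈ 8.324.

σ̂²_MAP = 8.324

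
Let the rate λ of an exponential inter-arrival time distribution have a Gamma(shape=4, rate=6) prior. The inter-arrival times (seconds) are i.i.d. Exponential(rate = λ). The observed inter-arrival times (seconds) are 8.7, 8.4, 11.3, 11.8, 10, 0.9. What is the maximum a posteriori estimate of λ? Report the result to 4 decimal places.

The Exponential(rate=λ) likelihood is ∝ λ^n e^(−λΣtᵢ). Here n = 6 and Σtᵢ = 8.7 + 8.4 + 11.3 + 11.8 + 10 + 0.9 = 51.1.
Posterior ∝ λ^3e^(−6λ) · λ^6e^(−51.1λ) = λ^9e^(−57.1λ), i.e. Gamma(10, 57.1).
Mode = (a−1)/b = 9/57.1 ≈ 0.1576.

λ̂_MAP = 0.1576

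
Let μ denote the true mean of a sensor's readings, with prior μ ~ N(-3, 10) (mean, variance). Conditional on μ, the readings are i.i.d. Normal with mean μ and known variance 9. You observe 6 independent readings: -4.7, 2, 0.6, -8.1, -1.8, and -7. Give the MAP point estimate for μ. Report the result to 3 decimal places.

μ̂_MAP = -3.145

n = 6; x̄ = ((-4.7) + 2 + 0.6 + (-8.1) + (-1.8) + (-7))/6 = -19/6 = -19/6 ≈ -3.1667.
For a Normal prior and Normal likelihood with known variance, the posterior is Normal; its mode equals its mean, the precision-weighted average.
Prior precision 1/σ₀² = 1/10 = 0.1; data precision n/σ² = 6/9 = 2/3.
μ̂ = (0.1·(-3) + (2/3)·(-19/6)) / (0.1 + 2/3) = (-217/90)/(23/30) = -217/69 ≈ -3.145.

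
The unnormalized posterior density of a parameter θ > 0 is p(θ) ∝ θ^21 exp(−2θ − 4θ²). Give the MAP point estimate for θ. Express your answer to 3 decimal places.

θ̂_MAP = 1.500

ℓ'(θ) = 21/θ − 2 − 8θ. Setting this to zero and multiplying by θ: 8θ² + 2θ − 21 = 0.
θ = (−2 + √(2² + 4·8·21)) / (2·8) = (−2 + √676) / 16 = (−2 + 26)/16 = 3/2.
ℓ''(θ) = −21/θ² − 8 < 0, confirming a maximum.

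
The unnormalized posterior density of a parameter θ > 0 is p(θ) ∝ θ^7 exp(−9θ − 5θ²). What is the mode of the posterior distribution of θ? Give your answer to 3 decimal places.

ℓ'(θ) = 7/θ − 9 − 10θ. Setting this to zero and multiplying by θ: 10θ² + 9θ − 7 = 0.
θ = (−9 + √(9² + 4·10·7)) / (2·10) = (−9 + √361) / 20 = (−9 + 19)/20 = 1/2.
ℓ''(θ) = −7/θ² − 10 < 0, confirming a maximum.

θ̂_MAP = 0.500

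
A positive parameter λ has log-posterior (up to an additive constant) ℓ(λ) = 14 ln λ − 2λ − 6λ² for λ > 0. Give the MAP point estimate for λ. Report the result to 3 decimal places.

λ̂_MAP = 1.000

ℓ'(λ) = 14/λ − 2 − 12λ. Setting this to zero and multiplying by λ: 12λ² + 2λ − 14 = 0.
λ = (−2 + √(2² + 4·12·14)) / (2·12) = (−2 + √676) / 24 = (−2 + 26)/24 = 1.
ℓ''(λ) = −14/λ² − 12 < 0, confirming a maximum.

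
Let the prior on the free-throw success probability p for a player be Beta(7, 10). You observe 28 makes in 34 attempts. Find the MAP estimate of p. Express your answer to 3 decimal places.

Prior: Beta(7, 10).
Data: 28 successes in 34 trials. The binomial likelihood contributes p^28(1−p)^6, so the posterior is Beta(7+28, 10+6) = Beta(35, 16).
For Beta(a, b) with a, b > 1 the mode is (a−1)/(a+b−2) = 34/49 ≈ 0.694.

p̂_MAP = 0.694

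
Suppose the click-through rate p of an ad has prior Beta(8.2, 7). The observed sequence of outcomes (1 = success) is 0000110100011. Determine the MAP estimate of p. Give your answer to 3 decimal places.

Prior: Beta(8.2, 7).
Data: 5 successes in 13 trials (from the sequence). The binomial likelihood contributes p^5(1−p)^8, so the posterior is Beta(8.2+5, 7+8) = Beta(13.2, 15).
For Beta(a, b) with a, b > 1 the mode is (a−1)/(a+b−2) = 12.2/26.2 ≈ 0.466.

p̂_MAP = 0.466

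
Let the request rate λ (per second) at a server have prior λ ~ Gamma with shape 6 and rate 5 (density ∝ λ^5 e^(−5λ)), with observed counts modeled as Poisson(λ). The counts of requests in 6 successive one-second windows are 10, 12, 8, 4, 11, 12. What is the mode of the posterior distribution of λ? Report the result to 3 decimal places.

Σxᵢ = 10+12+8+4+11+12 = 57, with n = 6.
Posterior ∝ λ^5e^(−5λ) · λ^57e^(−6λ) = λ^62e^(−11λ), i.e. Gamma(shape=63, rate=11).
The mode of a Gamma(a, b) with a ≥ 1 (shape–rate) is (a−1)/b = 62/11 ≈ 5.636.

λ̂_MAP = 5.636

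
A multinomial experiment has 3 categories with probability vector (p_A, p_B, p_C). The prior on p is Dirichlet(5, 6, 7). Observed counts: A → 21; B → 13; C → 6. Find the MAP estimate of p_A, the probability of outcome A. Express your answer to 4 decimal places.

The posterior is Dirichlet(αᵢ + nᵢ) = Dirichlet(26, 19, 13).
For a Dirichlet(a₁,…,a_K) with all aᵢ > 1, the mode has j-th component (aⱼ − 1)/(Σaᵢ − K).
Here Σaᵢ = 58 and K = 3, so p_A = (26 − 1)/(58 − 3) = 25/55 ≈ 0.4545.

MAP estimate of p_A = 0.4545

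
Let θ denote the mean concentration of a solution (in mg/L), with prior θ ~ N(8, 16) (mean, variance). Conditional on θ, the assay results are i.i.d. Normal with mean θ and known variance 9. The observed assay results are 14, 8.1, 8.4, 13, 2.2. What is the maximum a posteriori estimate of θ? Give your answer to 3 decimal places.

θ̂_MAP = 9.025

n = 5; x̄ = (14 + 8.1 + 8.4 + 13 + 2.2)/5 = 45.7/5 = 9.14.
For a Normal prior and Normal likelihood with known variance, the posterior is Normal; its mode equals its mean, the precision-weighted average.
Prior precision 1/σ₀² = 1/16 = 0.0625; data precision n/σ² = 5/9.
θ̂ = (0.0625·8 + (5/9)·9.14) / (0.0625 + 5/9) = (251/45)/(89/144) = 4016/445 ≈ 9.025.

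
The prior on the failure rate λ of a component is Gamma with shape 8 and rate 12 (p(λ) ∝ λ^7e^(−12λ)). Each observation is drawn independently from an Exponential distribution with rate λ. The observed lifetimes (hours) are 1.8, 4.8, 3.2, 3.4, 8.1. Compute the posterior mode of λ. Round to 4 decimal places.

λ̂_MAP = 0.3604

The Exponential(rate=λ) likelihood is ∝ λ^n e^(−λΣtᵢ). Here n = 5 and Σtᵢ = 1.8 + 4.8 + 3.2 + 3.4 + 8.1 = 21.3.
Posterior ∝ λ^7e^(−12λ) · λ^5e^(−21.3λ) = λ^12e^(−33.3λ), i.e. Gamma(13, 33.3).
Mode = (a−1)/b = 12/33.3 ≈ 0.3604.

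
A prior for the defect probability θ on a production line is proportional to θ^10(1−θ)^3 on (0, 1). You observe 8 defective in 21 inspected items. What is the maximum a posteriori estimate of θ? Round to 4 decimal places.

The prior density ∝ θ^10(1−θ)^3 is the kernel of Beta(11, 4).
Data: 8 successes in 21 trials. The binomial likelihood contributes θ^8(1−θ)^13, so the posterior is Beta(11+8, 4+13) = Beta(19, 17).
For Beta(a, b) with a, b > 1 the mode is (a−1)/(a+b−2) = 18/34 ≈ 0.5294.

θ̂_MAP = 0.5294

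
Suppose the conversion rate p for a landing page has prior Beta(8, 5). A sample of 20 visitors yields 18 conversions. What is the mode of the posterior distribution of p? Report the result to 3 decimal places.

p̂_MAP = 0.806

Prior: Beta(8, 5).
Data: 18 successes in 20 trials. The binomial likelihood contributes p^18(1−p)^2, so the posterior is Beta(8+18, 5+2) = Beta(26, 7).
For Beta(a, b) with a, b > 1 the mode is (a−1)/(a+b−2) = 25/31 ≈ 0.806.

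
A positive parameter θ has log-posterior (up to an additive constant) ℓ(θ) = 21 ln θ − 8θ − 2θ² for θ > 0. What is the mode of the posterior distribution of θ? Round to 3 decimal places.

ℓ'(θ) = 21/θ − 8 − 4θ. Setting this to zero and multiplying by θ: 4θ² + 8θ − 21 = 0.
θ = (−8 + √(8² + 4·4·21)) / (2·4) = (−8 + √400) / 8 = (−8 + 20)/8 = 3/2.
ℓ''(θ) = −21/θ² − 4 < 0, confirming a maximum.

θ̂_MAP = 1.500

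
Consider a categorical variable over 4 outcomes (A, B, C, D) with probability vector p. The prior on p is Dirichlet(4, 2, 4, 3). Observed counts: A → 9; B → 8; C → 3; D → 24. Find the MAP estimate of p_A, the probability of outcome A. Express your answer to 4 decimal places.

The posterior is Dirichlet(αᵢ + nᵢ) = Dirichlet(13, 10, 7, 27).
For a Dirichlet(a₁,…,a_K) with all aᵢ > 1, the mode has j-th component (aⱼ − 1)/(Σaᵢ − K).
Here Σaᵢ = 57 and K = 4, so p_A = (13 − 1)/(57 − 4) = 12/53 ≈ 0.2264.

MAP estimate of p_A = 0.2264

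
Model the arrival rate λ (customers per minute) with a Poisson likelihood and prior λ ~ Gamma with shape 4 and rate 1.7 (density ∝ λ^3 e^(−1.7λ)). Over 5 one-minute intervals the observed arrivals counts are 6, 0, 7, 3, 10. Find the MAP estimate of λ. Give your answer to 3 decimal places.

λ̂_MAP = 4.328

Σxᵢ = 6+0+7+3+10 = 26, with n = 5.
Posterior ∝ λ^3e^(−1.7λ) · λ^26e^(−5λ) = λ^29e^(−6.7λ), i.e. Gamma(shape=30, rate=6.7).
The mode of a Gamma(a, b) with a ≥ 1 (shape–rate) is (a−1)/b = 29/6.7 ≈ 4.328.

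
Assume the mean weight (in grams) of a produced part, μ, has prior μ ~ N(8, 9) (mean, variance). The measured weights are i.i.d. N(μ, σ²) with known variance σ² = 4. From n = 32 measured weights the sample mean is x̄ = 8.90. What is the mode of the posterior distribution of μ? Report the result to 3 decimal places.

n = 32, x̄ = 8.90.
For a Normal prior and Normal likelihood with known variance, the posterior is Normal; its mode equals its mean, the precision-weighted average.
Prior precision 1/σ₀² = 1/9; data precision n/σ² = 32/4 = 8.
μ̂ = ((1/9)·8 + 8·8.9) / (1/9 + 8) = (3244/45)/(73/9) = 3244/365 ≈ 8.888.

μ̂_MAP = 8.888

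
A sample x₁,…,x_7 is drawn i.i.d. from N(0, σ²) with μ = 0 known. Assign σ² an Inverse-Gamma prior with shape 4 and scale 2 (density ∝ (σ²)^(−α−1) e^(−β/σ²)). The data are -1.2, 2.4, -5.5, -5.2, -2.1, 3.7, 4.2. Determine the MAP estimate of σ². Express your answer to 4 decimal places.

Sum of squared deviations about the known mean: SS = (-1.2−0)² + (2.4−0)² + (-5.5−0)² + (-5.2−0)² + (-2.1−0)² + (3.7−0)² + (4.2−0)² = 100.23.
The Normal likelihood contributes (σ²)^(−n/2) exp(−SS/(2σ²)), so the posterior is Inverse-Gamma(α + n/2, β + SS/2) = Inverse-Gamma(7.5, 52.115).
The mode of Inverse-Gamma(a, b) is b/(a+1) = 52.115/8.5 ≈ 6.1312.

σ̂²_MAP = 6.1312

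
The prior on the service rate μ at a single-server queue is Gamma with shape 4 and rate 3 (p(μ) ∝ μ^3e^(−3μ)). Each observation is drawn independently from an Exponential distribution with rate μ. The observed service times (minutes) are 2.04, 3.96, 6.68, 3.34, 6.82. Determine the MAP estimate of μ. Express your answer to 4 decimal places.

μ̂_MAP = 0.3096

The Exponential(rate=μ) likelihood is ∝ μ^n e^(−μΣtᵢ). Here n = 5 and Σtᵢ = 2.04 + 3.96 + 6.68 + 3.34 + 6.82 = 22.84.
Posterior ∝ μ^3e^(−3μ) · μ^5e^(−22.84μ) = μ^8e^(−25.84μ), i.e. Gamma(9, 25.84).
Mode = (a−1)/b = 8/25.84 ≈ 0.3096.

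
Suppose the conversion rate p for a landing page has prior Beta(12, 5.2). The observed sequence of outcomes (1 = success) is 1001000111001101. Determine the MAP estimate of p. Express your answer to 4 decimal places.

p̂_MAP = 0.6090

Prior: Beta(12, 5.2).
Data: 8 successes in 16 trials (from the sequence). The binomial likelihood contributes p^8(1−p)^8, so the posterior is Beta(12+8, 5.2+8) = Beta(20, 13.2).
For Beta(a, b) with a, b > 1 the mode is (a−1)/(a+b−2) = 19/31.2 ≈ 0.6090.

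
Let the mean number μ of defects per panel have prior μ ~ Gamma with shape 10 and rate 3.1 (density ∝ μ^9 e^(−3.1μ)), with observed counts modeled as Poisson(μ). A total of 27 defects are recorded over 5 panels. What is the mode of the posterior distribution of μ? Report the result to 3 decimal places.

μ̂_MAP = 4.444

Σxᵢ = 27, n = 5.
Posterior ∝ μ^9e^(−3.1μ) · μ^27e^(−5μ) = μ^36e^(−8.1μ), i.e. Gamma(shape=37, rate=8.1).
The mode of a Gamma(a, b) with a ≥ 1 (shape–rate) is (a−1)/b = 36/8.1 ≈ 4.444.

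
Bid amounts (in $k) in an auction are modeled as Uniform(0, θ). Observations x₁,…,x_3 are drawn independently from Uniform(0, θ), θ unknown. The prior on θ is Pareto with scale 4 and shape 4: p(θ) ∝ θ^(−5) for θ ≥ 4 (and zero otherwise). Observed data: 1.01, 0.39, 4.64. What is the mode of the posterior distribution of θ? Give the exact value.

The Uniform(0, θ) likelihood is θ^(−n) for θ ≥ max(xᵢ), zero otherwise. Here max(xᵢ) = 4.64.
Posterior ∝ θ^(−5) · θ^(−3) = θ^(−8) on θ ≥ max(4, 4.64) = 4.64.
This density is strictly decreasing in θ, so the posterior mode lies at the lower boundary of the support.

θ̂_MAP = 4.64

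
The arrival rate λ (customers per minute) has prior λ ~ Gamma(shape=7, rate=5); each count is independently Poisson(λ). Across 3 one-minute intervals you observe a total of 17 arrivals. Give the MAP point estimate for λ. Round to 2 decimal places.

Σxᵢ = 17, n = 3.
Posterior ∝ λ^6e^(−5λ) · λ^17e^(−3λ) = λ^23e^(−8λ), i.e. Gamma(shape=24, rate=8).
The mode of a Gamma(a, b) with a ≥ 1 (shape–rate) is (a−1)/b = 23/8 ≈ 2.88.

λ̂_MAP = 2.88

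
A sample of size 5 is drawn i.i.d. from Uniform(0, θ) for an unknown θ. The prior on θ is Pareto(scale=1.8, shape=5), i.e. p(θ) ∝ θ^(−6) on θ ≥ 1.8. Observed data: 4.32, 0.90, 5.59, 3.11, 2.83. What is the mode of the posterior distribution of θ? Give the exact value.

The Uniform(0, θ) likelihood is θ^(−n) for θ ≥ max(xᵢ), zero otherwise. Here max(xᵢ) = 5.59.
Posterior ∝ θ^(−6) · θ^(−5) = θ^(−11) on θ ≥ max(1.8, 5.59) = 5.59.
This density is strictly decreasing in θ, so the posterior mode lies at the lower boundary of the support.

θ̂_MAP = 5.59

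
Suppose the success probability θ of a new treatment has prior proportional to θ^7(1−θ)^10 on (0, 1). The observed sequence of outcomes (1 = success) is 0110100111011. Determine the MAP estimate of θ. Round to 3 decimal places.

The prior density ∝ θ^7(1−θ)^10 is the kernel of Beta(8, 11).
Data: 8 successes in 13 trials (from the sequence). The binomial likelihood contributes θ^8(1−θ)^5, so the posterior is Beta(8+8, 11+5) = Beta(16, 16).
For Beta(a, b) with a, b > 1 the mode is (a−1)/(a+b−2) = 15/30 ≈ 0.500.

θ̂_MAP = 0.500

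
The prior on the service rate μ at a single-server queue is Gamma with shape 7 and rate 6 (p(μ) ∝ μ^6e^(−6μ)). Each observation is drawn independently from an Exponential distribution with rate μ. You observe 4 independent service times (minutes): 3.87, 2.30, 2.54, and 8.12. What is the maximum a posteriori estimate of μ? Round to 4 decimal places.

The Exponential(rate=μ) likelihood is ∝ μ^n e^(−μΣtᵢ). Here n = 4 and Σtᵢ = 3.87 + 2.30 + 2.54 + 8.12 = 16.83.
Posterior ∝ μ^6e^(−6μ) · μ^4e^(−16.83μ) = μ^10e^(−22.83μ), i.e. Gamma(11, 22.83).
Mode = (a−1)/b = 10/22.83 ≈ 0.4380.

μ̂_MAP = 0.4380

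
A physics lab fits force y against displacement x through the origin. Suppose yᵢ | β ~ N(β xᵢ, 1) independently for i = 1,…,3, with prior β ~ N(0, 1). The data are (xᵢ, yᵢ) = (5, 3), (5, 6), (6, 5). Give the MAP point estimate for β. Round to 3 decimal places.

log p(β | y) = −Σ(yᵢ − βxᵢ)²/(2·1) − β²/(2·1) + const.
Setting the derivative to zero: Σxᵢ(yᵢ − βxᵢ)/1 − β/1 = 0, so β = Σxᵢyᵢ / (Σxᵢ² + σ²/τ²).
Σxᵢyᵢ = 5·3 + 5·6 + 6·5 = 75; Σxᵢ² = 86; σ²/τ² = 1.
β̂_MAP = 75 / (86 + 1) = 75/87 ≈ 0.862.

β̂_MAP = 0.862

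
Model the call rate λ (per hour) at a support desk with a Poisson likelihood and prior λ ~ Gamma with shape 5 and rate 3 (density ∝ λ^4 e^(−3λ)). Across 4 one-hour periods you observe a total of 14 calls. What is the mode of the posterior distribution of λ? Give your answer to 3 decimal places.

Σxᵢ = 14, n = 4.
Posterior ∝ λ^4e^(−3λ) · λ^14e^(−4λ) = λ^18e^(−7λ), i.e. Gamma(shape=19, rate=7).
The mode of a Gamma(a, b) with a ≥ 1 (shape–rate) is (a−1)/b = 18/7 ≈ 2.571.

λ̂_MAP = 2.571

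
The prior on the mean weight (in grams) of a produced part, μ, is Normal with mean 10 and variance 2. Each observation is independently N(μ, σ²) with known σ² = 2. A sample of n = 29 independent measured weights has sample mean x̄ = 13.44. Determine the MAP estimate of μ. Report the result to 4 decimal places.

μ̂_MAP = 13.3253

n = 29, x̄ = 13.44.
For a Normal prior and Normal likelihood with known variance, the posterior is Normal; its mode equals its mean, the precision-weighted average.
Prior precision 1/σ₀² = 1/2 = 0.5; data precision n/σ² = 29/2 = 14.5.
μ̂ = (0.5·10 + 14.5·13.44) / (0.5 + 14.5) = 199.88/15 = 4997/375 ≈ 13.3253.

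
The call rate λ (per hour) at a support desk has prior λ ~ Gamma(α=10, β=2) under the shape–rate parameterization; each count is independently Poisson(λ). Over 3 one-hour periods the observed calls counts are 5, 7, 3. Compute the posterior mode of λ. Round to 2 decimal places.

Σxᵢ = 5+7+3 = 15, with n = 3.
Posterior ∝ λ^9e^(−2λ) · λ^15e^(−3λ) = λ^24e^(−5λ), i.e. Gamma(shape=25, rate=5).
The mode of a Gamma(a, b) with a ≥ 1 (shape–rate) is (a−1)/b = 24/5 ≈ 4.80.

λ̂_MAP = 4.80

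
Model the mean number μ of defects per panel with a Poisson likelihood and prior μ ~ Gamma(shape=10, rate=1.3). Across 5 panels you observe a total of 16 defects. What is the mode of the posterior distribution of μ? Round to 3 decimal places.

μ̂_MAP = 3.968

Σxᵢ = 16, n = 5.
Posterior ∝ μ^9e^(−1.3μ) · μ^16e^(−5μ) = μ^25e^(−6.3μ), i.e. Gamma(shape=26, rate=6.3).
The mode of a Gamma(a, b) with a ≥ 1 (shape–rate) is (a−1)/b = 25/6.3 ≈ 3.968.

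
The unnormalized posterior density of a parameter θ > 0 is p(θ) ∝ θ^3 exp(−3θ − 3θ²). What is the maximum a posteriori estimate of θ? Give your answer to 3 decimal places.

ℓ'(θ) = 3/θ − 3 − 6θ. Setting this to zero and multiplying by θ: 6θ² + 3θ − 3 = 0.
θ = (−3 + √(3² + 4·6·3)) / (2·6) = (−3 + √81) / 12 = (−3 + 9)/12 = 1/2.
ℓ''(θ) = −3/θ² − 6 < 0, confirming a maximum.

θ̂_MAP = 0.500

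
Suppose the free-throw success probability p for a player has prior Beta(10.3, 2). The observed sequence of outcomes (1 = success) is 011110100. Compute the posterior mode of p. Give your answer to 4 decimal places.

p̂_MAP = 0.7409

Prior: Beta(10.3, 2).
Data: 5 successes in 9 trials (from the sequence). The binomial likelihood contributes p^5(1−p)^4, so the posterior is Beta(10.3+5, 2+4) = Beta(15.3, 6).
For Beta(a, b) with a, b > 1 the mode is (a−1)/(a+b−2) = 14.3/19.3 ≈ 0.7409.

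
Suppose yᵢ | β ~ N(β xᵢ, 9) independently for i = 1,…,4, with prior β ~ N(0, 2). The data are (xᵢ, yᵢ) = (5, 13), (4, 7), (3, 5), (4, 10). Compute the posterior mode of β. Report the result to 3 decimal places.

log p(β | y) = −Σ(yᵢ − βxᵢ)²/(2·9) − β²/(2·2) + const.
Setting the derivative to zero: Σxᵢ(yᵢ − βxᵢ)/9 − β/2 = 0, so β = Σxᵢyᵢ / (Σxᵢ² + σ²/τ²).
Σxᵢyᵢ = 5·13 + 4·7 + 3·5 + 4·10 = 148; Σxᵢ² = 66; σ²/τ² = 4.5.
β̂_MAP = 148 / (66 + 4.5) = 148/70.5 ≈ 2.099.

β̂_MAP = 2.099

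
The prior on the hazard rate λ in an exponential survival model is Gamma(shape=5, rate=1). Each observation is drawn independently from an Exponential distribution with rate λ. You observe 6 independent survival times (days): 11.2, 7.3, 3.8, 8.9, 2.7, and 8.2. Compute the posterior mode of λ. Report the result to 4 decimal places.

λ̂_MAP = 0.2320

The Exponential(rate=λ) likelihood is ∝ λ^n e^(−λΣtᵢ). Here n = 6 and Σtᵢ = 11.2 + 7.3 + 3.8 + 8.9 + 2.7 + 8.2 = 42.1.
Posterior ∝ λ^4e^(−1λ) · λ^6e^(−42.1λ) = λ^10e^(−43.1λ), i.e. Gamma(11, 43.1).
Mode = (a−1)/b = 10/43.1 ≈ 0.2320.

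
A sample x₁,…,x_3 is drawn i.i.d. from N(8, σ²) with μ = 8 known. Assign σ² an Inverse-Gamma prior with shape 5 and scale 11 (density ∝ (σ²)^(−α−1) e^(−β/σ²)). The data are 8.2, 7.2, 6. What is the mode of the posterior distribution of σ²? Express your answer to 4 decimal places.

Sum of squared deviations about the known mean: SS = (8.2−8)² + (7.2−8)² + (6−8)² = 4.68.
The Normal likelihood contributes (σ²)^(−n/2) exp(−SS/(2σ²)), so the posterior is Inverse-Gamma(α + n/2, β + SS/2) = Inverse-Gamma(6.5, 13.34).
The mode of Inverse-Gamma(a, b) is b/(a+1) = 13.34/7.5 ≈ 1.7787.

σ̂²_MAP = 1.7787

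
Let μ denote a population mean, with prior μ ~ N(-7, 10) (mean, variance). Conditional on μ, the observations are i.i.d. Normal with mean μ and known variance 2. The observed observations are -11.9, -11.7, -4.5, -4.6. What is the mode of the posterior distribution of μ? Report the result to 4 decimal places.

n = 4; x̄ = ((-11.9) + (-11.7) + (-4.5) + (-4.6))/4 = -32.7/4 = -8.175.
For a Normal prior and Normal likelihood with known variance, the posterior is Normal; its mode equals its mean, the precision-weighted average.
Prior precision 1/σ₀² = 1/10 = 0.1; data precision n/σ² = 4/2 = 2.
μ̂ = (0.1·(-7) + 2·(-8.175)) / (0.1 + 2) = (-17.05)/2.1 = -341/42 ≈ -8.1190.

μ̂_MAP = -8.1190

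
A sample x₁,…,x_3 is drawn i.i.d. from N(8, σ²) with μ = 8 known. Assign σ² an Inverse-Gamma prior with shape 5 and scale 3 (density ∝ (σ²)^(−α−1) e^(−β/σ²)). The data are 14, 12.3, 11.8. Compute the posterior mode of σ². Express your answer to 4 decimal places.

σ̂²_MAP = 4.9953

Sum of squared deviations about the known mean: SS = (14−8)² + (12.3−8)² + (11.8−8)² = 68.93.
The Normal likelihood contributes (σ²)^(−n/2) exp(−SS/(2σ²)), so the posterior is Inverse-Gamma(α + n/2, β + SS/2) = Inverse-Gamma(6.5, 37.465).
The mode of Inverse-Gamma(a, b) is b/(a+1) = 37.465/7.5 ≈ 4.9953.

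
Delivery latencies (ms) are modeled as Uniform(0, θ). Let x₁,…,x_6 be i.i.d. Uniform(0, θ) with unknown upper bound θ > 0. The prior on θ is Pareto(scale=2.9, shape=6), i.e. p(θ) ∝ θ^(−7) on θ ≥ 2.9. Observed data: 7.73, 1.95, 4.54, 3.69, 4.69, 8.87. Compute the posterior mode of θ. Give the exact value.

The Uniform(0, θ) likelihood is θ^(−n) for θ ≥ max(xᵢ), zero otherwise. Here max(xᵢ) = 8.87.
Posterior ∝ θ^(−7) · θ^(−6) = θ^(−13) on θ ≥ max(2.9, 8.87) = 8.87.
This density is strictly decreasing in θ, so the posterior mode lies at the lower boundary of the support.

θ̂_MAP = 8.87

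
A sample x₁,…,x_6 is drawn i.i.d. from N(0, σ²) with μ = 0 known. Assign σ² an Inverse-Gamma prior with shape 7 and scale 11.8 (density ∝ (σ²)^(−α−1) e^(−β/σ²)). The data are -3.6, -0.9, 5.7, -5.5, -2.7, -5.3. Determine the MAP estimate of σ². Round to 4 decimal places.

Sum of squared deviations about the known mean: SS = (-3.6−0)² + (-0.9−0)² + (5.7−0)² + (-5.5−0)² + (-2.7−0)² + (-5.3−0)² = 111.89.
The Normal likelihood contributes (σ²)^(−n/2) exp(−SS/(2σ²)), so the posterior is Inverse-Gamma(α + n/2, β + SS/2) = Inverse-Gamma(10, 67.745).
The mode of Inverse-Gamma(a, b) is b/(a+1) = 67.745/11 ≈ 6.1586.

σ̂²_MAP = 6.1586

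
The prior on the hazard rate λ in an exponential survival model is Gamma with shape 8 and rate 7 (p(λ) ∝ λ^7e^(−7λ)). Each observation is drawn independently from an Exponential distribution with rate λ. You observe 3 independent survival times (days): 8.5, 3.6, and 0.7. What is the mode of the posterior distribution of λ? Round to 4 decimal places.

The Exponential(rate=λ) likelihood is ∝ λ^n e^(−λΣtᵢ). Here n = 3 and Σtᵢ = 8.5 + 3.6 + 0.7 = 12.8.
Posterior ∝ λ^7e^(−7λ) · λ^3e^(−12.8λ) = λ^10e^(−19.8λ), i.e. Gamma(11, 19.8).
Mode = (a−1)/b = 10/19.8 ≈ 0.5051.

λ̂_MAP = 0.5051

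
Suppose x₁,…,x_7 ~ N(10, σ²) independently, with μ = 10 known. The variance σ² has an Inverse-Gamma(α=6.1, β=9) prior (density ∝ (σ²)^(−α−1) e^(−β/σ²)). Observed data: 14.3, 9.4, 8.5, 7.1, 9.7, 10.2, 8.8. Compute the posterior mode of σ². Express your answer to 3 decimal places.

σ̂²_MAP = 2.315

Sum of squared deviations about the known mean: SS = (14.3−10)² + (9.4−10)² + (8.5−10)² + (7.1−10)² + (9.7−10)² + (10.2−10)² + (8.8−10)² = 31.08.
The Normal likelihood contributes (σ²)^(−n/2) exp(−SS/(2σ²)), so the posterior is Inverse-Gamma(α + n/2, β + SS/2) = Inverse-Gamma(9.6, 24.54).
The mode of Inverse-Gamma(a, b) is b/(a+1) = 24.54/10.6 ≈ 2.315.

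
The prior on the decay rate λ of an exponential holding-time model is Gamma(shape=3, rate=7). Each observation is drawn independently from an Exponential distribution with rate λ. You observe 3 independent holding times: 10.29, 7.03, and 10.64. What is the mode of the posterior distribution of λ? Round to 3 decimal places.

The Exponential(rate=λ) likelihood is ∝ λ^n e^(−λΣtᵢ). Here n = 3 and Σtᵢ = 10.29 + 7.03 + 10.64 = 27.96.
Posterior ∝ λ^2e^(−7λ) · λ^3e^(−27.96λ) = λ^5e^(−34.96λ), i.e. Gamma(6, 34.96).
Mode = (a−1)/b = 5/34.96 ≈ 0.143.

λ̂_MAP = 0.143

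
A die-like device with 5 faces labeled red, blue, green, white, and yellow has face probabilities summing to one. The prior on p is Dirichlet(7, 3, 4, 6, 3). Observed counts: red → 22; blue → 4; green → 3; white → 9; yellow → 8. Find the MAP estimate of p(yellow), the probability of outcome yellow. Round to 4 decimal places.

MAP estimate of p(yellow) = 0.1563

The posterior is Dirichlet(αᵢ + nᵢ) = Dirichlet(29, 7, 7, 15, 11).
For a Dirichlet(a₁,…,a_K) with all aᵢ > 1, the mode has j-th component (aⱼ − 1)/(Σaᵢ − K).
Here Σaᵢ = 69 and K = 5, so p(yellow) = (11 − 1)/(69 − 5) = 10/64 ≈ 0.1563.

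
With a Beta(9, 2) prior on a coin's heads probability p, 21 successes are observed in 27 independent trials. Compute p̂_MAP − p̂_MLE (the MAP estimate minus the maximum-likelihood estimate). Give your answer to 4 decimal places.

MAP − MLE = 0.0278

Posterior is Beta(30, 8); MAP = (30−1)/(38−2) = 29/36 ≈ 0.80556.
MLE ignores the prior: p̂_MLE = k/n = 21/27 ≈ 0.77778.
Difference = 29/36 − 21/27 = 1/36 ≈ 0.0278.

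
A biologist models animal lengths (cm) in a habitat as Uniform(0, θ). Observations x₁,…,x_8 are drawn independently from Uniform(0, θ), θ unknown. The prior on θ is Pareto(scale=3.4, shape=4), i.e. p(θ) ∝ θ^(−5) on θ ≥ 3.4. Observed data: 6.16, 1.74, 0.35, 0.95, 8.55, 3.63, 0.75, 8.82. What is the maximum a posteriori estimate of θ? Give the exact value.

The Uniform(0, θ) likelihood is θ^(−n) for θ ≥ max(xᵢ), zero otherwise. Here max(xᵢ) = 8.82.
Posterior ∝ θ^(−5) · θ^(−8) = θ^(−13) on θ ≥ max(3.4, 8.82) = 8.82.
This density is strictly decreasing in θ, so the posterior mode lies at the lower boundary of the support.

θ̂_MAP = 8.82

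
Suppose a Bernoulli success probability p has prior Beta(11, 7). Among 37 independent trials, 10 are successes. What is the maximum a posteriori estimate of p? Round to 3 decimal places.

p̂_MAP = 0.377

Prior: Beta(11, 7).
Data: 10 successes in 37 trials. The binomial likelihood contributes p^10(1−p)^27, so the posterior is Beta(11+10, 7+27) = Beta(21, 34).
For Beta(a, b) with a, b > 1 the mode is (a−1)/(a+b−2) = 20/53 ≈ 0.377.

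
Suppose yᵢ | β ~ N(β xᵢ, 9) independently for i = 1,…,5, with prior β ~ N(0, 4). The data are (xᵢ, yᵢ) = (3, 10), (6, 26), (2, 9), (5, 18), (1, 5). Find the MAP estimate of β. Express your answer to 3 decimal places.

log p(β | y) = −Σ(yᵢ − βxᵢ)²/(2·9) − β²/(2·4) + const.
Setting the derivative to zero: Σxᵢ(yᵢ − βxᵢ)/9 − β/4 = 0, so β = Σxᵢyᵢ / (Σxᵢ² + σ²/τ²).
Σxᵢyᵢ = 3·10 + 6·26 + 2·9 + 5·18 + 1·5 = 299; Σxᵢ² = 75; σ²/τ² = 2.25.
β̂_MAP = 299 / (75 + 2.25) = 299/77.25 ≈ 3.871.

β̂_MAP = 3.871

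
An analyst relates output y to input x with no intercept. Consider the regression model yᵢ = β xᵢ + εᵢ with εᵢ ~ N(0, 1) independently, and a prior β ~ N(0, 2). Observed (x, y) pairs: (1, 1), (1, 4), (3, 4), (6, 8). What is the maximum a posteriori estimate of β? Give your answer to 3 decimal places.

β̂_MAP = 1.368

log p(β | y) = −Σ(yᵢ − βxᵢ)²/(2·1) − β²/(2·2) + const.
Setting the derivative to zero: Σxᵢ(yᵢ − βxᵢ)/1 − β/2 = 0, so β = Σxᵢyᵢ / (Σxᵢ² + σ²/τ²).
Σxᵢyᵢ = 1·1 + 1·4 + 3·4 + 6·8 = 65; Σxᵢ² = 47; σ²/τ² = 0.5.
β̂_MAP = 65 / (47 + 0.5) = 65/47.5 ≈ 1.368.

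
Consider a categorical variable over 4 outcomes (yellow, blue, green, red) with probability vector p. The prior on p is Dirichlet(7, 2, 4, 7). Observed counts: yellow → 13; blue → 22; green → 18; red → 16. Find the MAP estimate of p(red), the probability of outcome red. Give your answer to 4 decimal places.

MAP estimate of p(red) = 0.2588

The posterior is Dirichlet(αᵢ + nᵢ) = Dirichlet(20, 24, 22, 23).
For a Dirichlet(a₁,…,a_K) with all aᵢ > 1, the mode has j-th component (aⱼ − 1)/(Σaᵢ − K).
Here Σaᵢ = 89 and K = 4, so p(red) = (23 − 1)/(89 − 4) = 22/85 ≈ 0.2588.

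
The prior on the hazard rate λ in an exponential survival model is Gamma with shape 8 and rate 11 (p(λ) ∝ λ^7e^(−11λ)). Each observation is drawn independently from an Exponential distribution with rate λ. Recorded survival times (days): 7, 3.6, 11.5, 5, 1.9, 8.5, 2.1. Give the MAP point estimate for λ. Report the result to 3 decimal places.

The Exponential(rate=λ) likelihood is ∝ λ^n e^(−λΣtᵢ). Here n = 7 and Σtᵢ = 7 + 3.6 + 11.5 + 5 + 1.9 + 8.5 + 2.1 = 39.6.
Posterior ∝ λ^7e^(−11λ) · λ^7e^(−39.6λ) = λ^14e^(−50.6λ), i.e. Gamma(15, 50.6).
Mode = (a−1)/b = 14/50.6 ≈ 0.277.

λ̂_MAP = 0.277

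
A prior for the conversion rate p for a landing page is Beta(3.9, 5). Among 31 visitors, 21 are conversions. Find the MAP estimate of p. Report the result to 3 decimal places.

Prior: Beta(3.9, 5).
Data: 21 successes in 31 trials. The binomial likelihood contributes p^21(1−p)^10, so the posterior is Beta(3.9+21, 5+10) = Beta(24.9, 15).
For Beta(a, b) with a, b > 1 the mode is (a−1)/(a+b−2) = 23.9/37.9 ≈ 0.631.

p̂_MAP = 0.631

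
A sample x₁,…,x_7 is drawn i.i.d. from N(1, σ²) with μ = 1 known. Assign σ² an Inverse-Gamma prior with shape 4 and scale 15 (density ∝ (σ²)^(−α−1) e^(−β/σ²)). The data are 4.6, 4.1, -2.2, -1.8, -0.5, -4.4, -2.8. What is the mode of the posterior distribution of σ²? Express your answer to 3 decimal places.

Sum of squared deviations about the known mean: SS = (4.6−1)² + (4.1−1)² + (-2.2−1)² + (-1.8−1)² + (-0.5−1)² + (-4.4−1)² + (-2.8−1)² = 86.5.
The Normal likelihood contributes (σ²)^(−n/2) exp(−SS/(2σ²)), so the posterior is Inverse-Gamma(α + n/2, β + SS/2) = Inverse-Gamma(7.5, 58.25).
The mode of Inverse-Gamma(a, b) is b/(a+1) = 58.25/8.5 ≈ 6.853.

σ̂²_MAP = 6.853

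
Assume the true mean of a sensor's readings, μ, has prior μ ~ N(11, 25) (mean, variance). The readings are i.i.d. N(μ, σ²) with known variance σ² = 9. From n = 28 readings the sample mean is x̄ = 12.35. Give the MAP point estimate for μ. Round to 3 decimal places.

μ̂_MAP = 12.333

n = 28, x̄ = 12.35.
For a Normal prior and Normal likelihood with known variance, the posterior is Normal; its mode equals its mean, the precision-weighted average.
Prior precision 1/σ₀² = 1/25 = 0.04; data precision n/σ² = 28/9.
μ̂ = (0.04·11 + (28/9)·12.35) / (0.04 + 28/9) = (8744/225)/(709/225) = 8744/709 ≈ 12.333.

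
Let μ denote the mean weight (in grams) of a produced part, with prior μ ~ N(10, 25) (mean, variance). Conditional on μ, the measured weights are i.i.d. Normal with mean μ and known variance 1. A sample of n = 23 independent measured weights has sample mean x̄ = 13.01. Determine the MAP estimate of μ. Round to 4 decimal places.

μ̂_MAP = 13.0048

n = 23, x̄ = 13.01.
For a Normal prior and Normal likelihood with known variance, the posterior is Normal; its mode equals its mean, the precision-weighted average.
Prior precision 1/σ₀² = 1/25 = 0.04; data precision n/σ² = 23/1 = 23.
μ̂ = (0.04·10 + 23·13.01) / (0.04 + 23) = 299.63/23.04 = 29963/2304 ≈ 13.0048.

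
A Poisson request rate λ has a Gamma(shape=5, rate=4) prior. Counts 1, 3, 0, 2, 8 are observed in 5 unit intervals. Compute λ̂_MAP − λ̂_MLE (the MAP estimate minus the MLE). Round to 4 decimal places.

MAP − MLE = -0.8000

Σxᵢ = 14. Posterior is Gamma(19, 9); MAP = (19−1)/9 = 18/9 ≈ 2.00000.
MLE = x̄ = 14/5 ≈ 2.80000.
Difference = 18/9 − 14/5 = -4/5 ≈ -0.8000.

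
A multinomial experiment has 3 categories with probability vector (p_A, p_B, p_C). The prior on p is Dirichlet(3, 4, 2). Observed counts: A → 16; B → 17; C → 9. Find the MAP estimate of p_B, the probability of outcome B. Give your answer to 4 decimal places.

MAP estimate of p_B = 0.4167

The posterior is Dirichlet(αᵢ + nᵢ) = Dirichlet(19, 21, 11).
For a Dirichlet(a₁,…,a_K) with all aᵢ > 1, the mode has j-th component (aⱼ − 1)/(Σaᵢ − K).
Here Σaᵢ = 51 and K = 3, so p_B = (21 − 1)/(51 − 3) = 20/48 ≈ 0.4167.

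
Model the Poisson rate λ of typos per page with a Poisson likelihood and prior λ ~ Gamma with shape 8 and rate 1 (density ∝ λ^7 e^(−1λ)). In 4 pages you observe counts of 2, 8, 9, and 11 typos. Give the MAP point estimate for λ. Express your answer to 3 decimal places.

Σxᵢ = 2+8+9+11 = 30, with n = 4.
Posterior ∝ λ^7e^(−1λ) · λ^30e^(−4λ) = λ^37e^(−5λ), i.e. Gamma(shape=38, rate=5).
The mode of a Gamma(a, b) with a ≥ 1 (shape–rate) is (a−1)/b = 37/5 ≈ 7.400.

λ̂_MAP = 7.400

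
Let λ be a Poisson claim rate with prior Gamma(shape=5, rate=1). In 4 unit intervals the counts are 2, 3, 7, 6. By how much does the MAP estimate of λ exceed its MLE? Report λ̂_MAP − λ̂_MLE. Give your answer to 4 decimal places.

MAP − MLE = -0.1000

Σxᵢ = 18. Posterior is Gamma(23, 5); MAP = (23−1)/5 = 22/5 ≈ 4.40000.
MLE = x̄ = 18/4 ≈ 4.50000.
Difference = 22/5 − 18/4 = -1/10 ≈ -0.1000.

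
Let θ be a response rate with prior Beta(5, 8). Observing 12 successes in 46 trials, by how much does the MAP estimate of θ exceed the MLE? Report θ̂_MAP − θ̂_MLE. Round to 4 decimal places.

Posterior is Beta(17, 42); MAP = (17−1)/(59−2) = 16/57 ≈ 0.28070.
MLE ignores the prior: θ̂_MLE = k/n = 12/46 ≈ 0.26087.
Difference = 16/57 − 12/46 = 26/1311 ≈ 0.0198.

MAP − MLE = 0.0198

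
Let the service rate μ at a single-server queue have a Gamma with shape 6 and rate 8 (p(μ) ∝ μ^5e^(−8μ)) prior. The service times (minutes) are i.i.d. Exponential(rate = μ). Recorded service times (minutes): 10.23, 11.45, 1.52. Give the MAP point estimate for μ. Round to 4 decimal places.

The Exponential(rate=μ) likelihood is ∝ μ^n e^(−μΣtᵢ). Here n = 3 and Σtᵢ = 10.23 + 11.45 + 1.52 = 23.20.
Posterior ∝ μ^5e^(−8μ) · μ^3e^(−23.20μ) = μ^8e^(−31.20μ), i.e. Gamma(9, 31.20).
Mode = (a−1)/b = 8/31.20 ≈ 0.2564.

μ̂_MAP = 0.2564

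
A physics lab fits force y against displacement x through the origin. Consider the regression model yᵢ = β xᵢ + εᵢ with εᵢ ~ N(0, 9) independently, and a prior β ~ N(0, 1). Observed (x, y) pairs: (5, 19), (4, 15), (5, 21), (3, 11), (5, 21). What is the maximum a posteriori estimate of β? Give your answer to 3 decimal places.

β̂_MAP = 3.651

log p(β | y) = −Σ(yᵢ − βxᵢ)²/(2·9) − β²/(2·1) + const.
Setting the derivative to zero: Σxᵢ(yᵢ − βxᵢ)/9 − β/1 = 0, so β = Σxᵢyᵢ / (Σxᵢ² + σ²/τ²).
Σxᵢyᵢ = 5·19 + 4·15 + 5·21 + 3·11 + 5·21 = 398; Σxᵢ² = 100; σ²/τ² = 9.
β̂_MAP = 398 / (100 + 9) = 398/109 ≈ 3.651.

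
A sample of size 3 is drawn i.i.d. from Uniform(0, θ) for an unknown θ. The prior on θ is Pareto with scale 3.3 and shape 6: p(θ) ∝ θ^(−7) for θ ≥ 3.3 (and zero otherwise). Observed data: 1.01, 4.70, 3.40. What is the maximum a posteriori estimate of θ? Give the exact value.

θ̂_MAP = 4.70

The Uniform(0, θ) likelihood is θ^(−n) for θ ≥ max(xᵢ), zero otherwise. Here max(xᵢ) = 4.70.
Posterior ∝ θ^(−7) · θ^(−3) = θ^(−10) on θ ≥ max(3.3, 4.70) = 4.70.
This density is strictly decreasing in θ, so the posterior mode lies at the lower boundary of the support.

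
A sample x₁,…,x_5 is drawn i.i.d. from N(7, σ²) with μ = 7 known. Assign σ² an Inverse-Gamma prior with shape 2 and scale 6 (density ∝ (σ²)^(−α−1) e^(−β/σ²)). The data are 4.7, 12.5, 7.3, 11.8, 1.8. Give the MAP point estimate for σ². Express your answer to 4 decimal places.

σ̂²_MAP = 8.8827

Sum of squared deviations about the known mean: SS = (4.7−7)² + (12.5−7)² + (7.3−7)² + (11.8−7)² + (1.8−7)² = 85.71.
The Normal likelihood contributes (σ²)^(−n/2) exp(−SS/(2σ²)), so the posterior is Inverse-Gamma(α + n/2, β + SS/2) = Inverse-Gamma(4.5, 48.855).
The mode of Inverse-Gamma(a, b) is b/(a+1) = 48.855/5.5 ≈ 8.8827.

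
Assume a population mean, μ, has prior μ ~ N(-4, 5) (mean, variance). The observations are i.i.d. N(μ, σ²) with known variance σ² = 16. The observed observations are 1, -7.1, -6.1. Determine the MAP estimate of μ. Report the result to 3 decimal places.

n = 3; x̄ = (1 + (-7.1) + (-6.1))/3 = -12.2/3 = -61/15 ≈ -4.0667.
For a Normal prior and Normal likelihood with known variance, the posterior is Normal; its mode equals its mean, the precision-weighted average.
Prior precision 1/σ₀² = 1/5 = 0.2; data precision n/σ² = 3/16 = 0.1875.
μ̂ = (0.2·(-4) + 0.1875·(-61/15)) / (0.2 + 0.1875) = (-1.5625)/0.3875 = -125/31 ≈ -4.032.

μ̂_MAP = -4.032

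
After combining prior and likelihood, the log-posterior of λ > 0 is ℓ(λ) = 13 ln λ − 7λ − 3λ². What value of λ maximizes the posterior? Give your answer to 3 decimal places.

λ̂_MAP = 1.000

ℓ'(λ) = 13/λ − 7 − 6λ. Setting this to zero and multiplying by λ: 6λ² + 7λ − 13 = 0.
λ = (−7 + √(7² + 4·6·13)) / (2·6) = (−7 + √361) / 12 = (−7 + 19)/12 = 1.
ℓ''(λ) = −13/λ² − 6 < 0, confirming a maximum.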